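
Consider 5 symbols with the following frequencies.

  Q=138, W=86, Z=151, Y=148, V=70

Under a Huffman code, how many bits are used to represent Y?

2

Huffman merges, smallest pair first:
V(70) + W(86) → 156
Q(138) + Y(148) → 286
Z(151) + 156 → 307
286 + 307 → 593
Y sits 2 levels below the root, so its codeword is 2 bits.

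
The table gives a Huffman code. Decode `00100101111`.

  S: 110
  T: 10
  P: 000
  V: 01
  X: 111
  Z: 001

Read left to right; each codeword is recognised as soon as it completes (prefix code):
  001→Z | 001→Z | 01→V | 111→X
Decoded message: ZZVX

ZZVX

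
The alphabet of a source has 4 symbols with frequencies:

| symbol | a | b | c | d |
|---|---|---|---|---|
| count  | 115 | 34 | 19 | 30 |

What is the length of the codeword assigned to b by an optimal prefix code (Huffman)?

Repeatedly merge the two smallest:
combine c(19), d(30) → 49
combine b(34), 49 → 83
combine 83, a(115) → 198
b's leaf is at depth 2, giving a 2-bit codeword.

2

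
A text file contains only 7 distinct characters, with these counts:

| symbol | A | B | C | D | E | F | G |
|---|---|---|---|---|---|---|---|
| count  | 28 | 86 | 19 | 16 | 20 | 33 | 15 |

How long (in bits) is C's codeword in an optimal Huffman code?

4

Repeatedly merge the two smallest:
G(15) + D(16) → 31
C(19) + E(20) → 39
A(28) + 31 → 59
F(33) + 39 → 72
59 + 72 → 131
B(86) + 131 → 217
C sits 4 levels below the root, so its codeword is 4 bits.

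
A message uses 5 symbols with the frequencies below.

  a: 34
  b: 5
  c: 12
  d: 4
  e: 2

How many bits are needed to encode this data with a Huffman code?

97

Merge the two smallest weights repeatedly:
combine e(2), d(4) → 6
combine b(5), 6 → 11
combine 11, c(12) → 23
combine 23, a(34) → 57
The encoded length is the sum of every internal node's weight: 6 + 11 + 23 + 57 = 97 bits.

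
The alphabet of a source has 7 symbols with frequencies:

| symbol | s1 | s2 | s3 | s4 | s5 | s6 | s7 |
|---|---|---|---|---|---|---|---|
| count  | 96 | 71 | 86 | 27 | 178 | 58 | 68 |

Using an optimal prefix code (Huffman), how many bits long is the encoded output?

Merge the two smallest weights repeatedly:
merge s4(27) and s6(58): 85
merge s7(68) and s2(71): 139
merge 85 and s3(86): 171
merge s1(96) and 139: 235
merge 171 and s5(178): 349
merge 235 and 349: 584
The encoded length is the sum of every internal node's weight: 85 + 139 + 171 + 235 + 349 + 584 = 1563 bits.

1563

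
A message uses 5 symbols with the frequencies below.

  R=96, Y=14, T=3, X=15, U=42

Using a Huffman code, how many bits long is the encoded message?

293

Build the Huffman tree bottom-up:
T(3) + Y(14) → 17
X(15) + 17 → 32
32 + U(42) → 74
74 + R(96) → 170
The encoded length is the sum of every internal node's weight: 17 + 32 + 74 + 170 = 293 bits.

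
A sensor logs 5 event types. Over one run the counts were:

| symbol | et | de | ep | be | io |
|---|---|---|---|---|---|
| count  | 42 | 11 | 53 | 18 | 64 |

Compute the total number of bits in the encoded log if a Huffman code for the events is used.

405

Merge the two smallest weights repeatedly:
de(11) + be(18) → 29
29 + et(42) → 71
ep(53) + io(64) → 117
71 + 117 → 188
The encoded length is the sum of every internal node's weight: 29 + 71 + 117 + 188 = 405 bits.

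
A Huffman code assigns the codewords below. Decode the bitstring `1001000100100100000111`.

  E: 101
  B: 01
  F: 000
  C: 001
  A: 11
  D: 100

DDBCCFCA

Read left to right; each codeword is recognised as soon as it completes (prefix code):
  100→D | 100→D | 01→B | 001→C | 001→C | 000→F | 001→C | 11→A
Decoded message: DDBCCFCA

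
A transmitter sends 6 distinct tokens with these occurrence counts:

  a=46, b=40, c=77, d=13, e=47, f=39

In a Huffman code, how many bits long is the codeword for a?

3

Build the tree from the bottom:
d(13) + f(39) → 52
b(40) + a(46) → 86
e(47) + 52 → 99
c(77) + 86 → 163
99 + 163 → 262
The subtree containing a is merged 3 times, so code length = 3.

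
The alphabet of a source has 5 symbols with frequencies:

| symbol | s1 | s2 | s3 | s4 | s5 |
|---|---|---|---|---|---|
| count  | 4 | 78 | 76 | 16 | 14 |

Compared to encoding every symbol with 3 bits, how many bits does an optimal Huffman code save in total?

214

Fixed-length: 3 bits × 188 symbols = 564 bits.
Huffman merges:
combine s1(4), s5(14) → 18
combine s4(16), 18 → 34
combine 34, s3(76) → 110
combine s2(78), 110 → 188
Huffman total = 18 + 34 + 110 + 188 = 350 bits.
Saving = 564 − 350 = 214 bits.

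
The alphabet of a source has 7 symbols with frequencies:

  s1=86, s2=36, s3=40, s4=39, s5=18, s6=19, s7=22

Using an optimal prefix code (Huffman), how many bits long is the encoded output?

691

Merge the two smallest weights repeatedly:
combine s5(18), s6(19) → 37
combine s7(22), s2(36) → 58
combine 37, s4(39) → 76
combine s3(40), 58 → 98
combine 76, s1(86) → 162
combine 98, 162 → 260
Total encoded bits = sum of merged weights = 37 + 58 + 76 + 98 + 162 + 260 = 691.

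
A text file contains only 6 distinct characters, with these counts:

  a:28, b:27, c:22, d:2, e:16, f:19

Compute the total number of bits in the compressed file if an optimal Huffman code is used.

Merge the two smallest weights repeatedly:
merge d(2) and e(16): 18
merge 18 and f(19): 37
merge c(22) and b(27): 49
merge a(28) and 37: 65
merge 49 and 65: 114
Each symbol's bit-cost is frequency × depth; summing gives 283 bits (equivalently 18 + 37 + 49 + 65 + 114).

283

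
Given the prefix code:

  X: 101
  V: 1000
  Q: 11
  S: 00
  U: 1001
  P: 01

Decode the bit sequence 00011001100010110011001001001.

SPUVXUUSU

Read left to right; each codeword is recognised as soon as it completes (prefix code):
  00→S | 01→P | 1001→U | 1000→V | 101→X | 1001→U | 1001→U | 00→S | 1001→U
Decoded message: SPUVXUUSU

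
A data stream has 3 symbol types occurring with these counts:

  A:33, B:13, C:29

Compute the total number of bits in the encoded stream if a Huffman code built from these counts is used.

Greedily combine the two least-frequent nodes:
merge B(13) and C(29): 42
merge A(33) and 42: 75
The encoded length is the sum of every internal node's weight: 42 + 75 = 117 bits.

117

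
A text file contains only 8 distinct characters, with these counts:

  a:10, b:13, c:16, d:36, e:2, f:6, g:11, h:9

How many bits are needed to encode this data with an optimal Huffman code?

Build the Huffman tree bottom-up:
e(2) + f(6) → 8
8 + h(9) → 17
a(10) + g(11) → 21
b(13) + c(16) → 29
17 + 21 → 38
29 + d(36) → 65
38 + 65 → 103
Total encoded bits = sum of merged weights = 8 + 17 + 21 + 29 + 38 + 65 + 103 = 281.

281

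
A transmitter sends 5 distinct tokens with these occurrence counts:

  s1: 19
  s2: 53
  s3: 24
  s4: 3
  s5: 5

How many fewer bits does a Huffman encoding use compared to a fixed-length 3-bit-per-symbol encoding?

122

Fixed-length: 3 bits × 104 symbols = 312 bits.
Huffman merges:
s4(3) + s5(5) → 8
8 + s1(19) → 27
s3(24) + 27 → 51
51 + s2(53) → 104
Huffman total = 8 + 27 + 51 + 104 = 190 bits.
Saving = 312 − 190 = 122 bits.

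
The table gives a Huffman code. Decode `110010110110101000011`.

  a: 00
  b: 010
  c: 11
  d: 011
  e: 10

caecdbead

Read left to right; each codeword is recognised as soon as it completes (prefix code):
  11→c | 00→a | 10→e | 11→c | 011→d | 010→b | 10→e | 00→a | 011→d
Decoded message: caecdbead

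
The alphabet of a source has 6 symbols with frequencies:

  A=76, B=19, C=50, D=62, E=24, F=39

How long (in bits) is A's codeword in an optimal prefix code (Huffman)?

2

Build the tree from the bottom:
combine B(19), E(24) → 43
combine F(39), 43 → 82
combine C(50), D(62) → 112
combine A(76), 82 → 158
combine 112, 158 → 270
A sits 2 levels below the root, so its codeword is 2 bits.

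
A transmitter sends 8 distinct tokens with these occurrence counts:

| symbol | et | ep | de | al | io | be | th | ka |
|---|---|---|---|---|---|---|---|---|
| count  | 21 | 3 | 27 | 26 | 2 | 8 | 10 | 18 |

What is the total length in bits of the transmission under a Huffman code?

310

Greedily combine the two least-frequent nodes:
merge io(2) and ep(3): 5
merge 5 and be(8): 13
merge th(10) and 13: 23
merge ka(18) and et(21): 39
merge 23 and al(26): 49
merge de(27) and 39: 66
merge 49 and 66: 115
Each symbol's bit-cost is frequency × depth; summing gives 310 bits (equivalently 5 + 13 + 23 + 39 + 49 + 66 + 115).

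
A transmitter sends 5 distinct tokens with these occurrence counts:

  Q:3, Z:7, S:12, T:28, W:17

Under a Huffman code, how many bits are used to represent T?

Build the tree from the bottom:
Q(3) + Z(7) → 10
10 + S(12) → 22
W(17) + 22 → 39
T(28) + 39 → 67
T is merged only at the final step, so code length = 1.

1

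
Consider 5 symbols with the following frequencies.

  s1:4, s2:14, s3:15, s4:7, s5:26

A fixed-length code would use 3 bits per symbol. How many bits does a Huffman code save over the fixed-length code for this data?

Fixed-length: 3 bits × 66 symbols = 198 bits.
Huffman merges:
merge s1(4) and s4(7): 11
merge 11 and s2(14): 25
merge s3(15) and 25: 40
merge s5(26) and 40: 66
Huffman total = 11 + 25 + 40 + 66 = 142 bits.
Saving = 198 − 142 = 56 bits.

56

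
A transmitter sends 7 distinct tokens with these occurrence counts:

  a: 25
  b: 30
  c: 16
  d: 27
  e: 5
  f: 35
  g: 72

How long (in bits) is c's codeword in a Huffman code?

4

Repeatedly merge the two smallest:
combine e(5), c(16) → 21
combine 21, a(25) → 46
combine d(27), b(30) → 57
combine f(35), 46 → 81
combine 57, g(72) → 129
combine 81, 129 → 210
c's leaf is at depth 4, giving a 4-bit codeword.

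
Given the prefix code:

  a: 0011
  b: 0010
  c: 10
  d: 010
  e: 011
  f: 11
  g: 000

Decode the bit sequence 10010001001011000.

cdbdfg

Read left to right; each codeword is recognised as soon as it completes (prefix code):
  10→c | 010→d | 0010→b | 010→d | 11→f | 000→g
Decoded message: cdbdfg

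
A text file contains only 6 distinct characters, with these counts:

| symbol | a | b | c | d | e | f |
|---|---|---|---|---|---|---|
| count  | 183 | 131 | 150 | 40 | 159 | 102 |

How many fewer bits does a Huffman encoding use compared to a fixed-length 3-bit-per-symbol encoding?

350

Fixed-length: 3 bits × 765 symbols = 2295 bits.
Huffman merges:
d(40) + f(102) → 142
b(131) + 142 → 273
c(150) + e(159) → 309
a(183) + 273 → 456
309 + 456 → 765
Huffman total = 142 + 273 + 309 + 456 + 765 = 1945 bits.
Saving = 2295 − 1945 = 350 bits.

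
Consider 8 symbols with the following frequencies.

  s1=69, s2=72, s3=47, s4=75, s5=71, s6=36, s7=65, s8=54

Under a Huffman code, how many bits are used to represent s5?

3

Repeatedly merge the two smallest:
s6(36) + s3(47) → 83
s8(54) + s7(65) → 119
s1(69) + s5(71) → 140
s2(72) + s4(75) → 147
83 + 119 → 202
140 + 147 → 287
202 + 287 → 489
s5's leaf is at depth 3, giving a 3-bit codeword.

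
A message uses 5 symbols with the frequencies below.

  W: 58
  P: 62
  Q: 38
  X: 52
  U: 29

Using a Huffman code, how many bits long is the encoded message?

Merge the two smallest weights repeatedly:
merge U(29) and Q(38): 67
merge X(52) and W(58): 110
merge P(62) and 67: 129
merge 110 and 129: 239
The encoded length is the sum of every internal node's weight: 67 + 110 + 129 + 239 = 545 bits.

545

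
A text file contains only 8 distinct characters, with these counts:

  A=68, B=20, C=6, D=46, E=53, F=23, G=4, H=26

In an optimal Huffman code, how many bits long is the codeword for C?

Huffman merges, smallest pair first:
merge G(4) and C(6): 10
merge 10 and B(20): 30
merge F(23) and H(26): 49
merge 30 and D(46): 76
merge 49 and E(53): 102
merge A(68) and 76: 144
merge 102 and 144: 246
C sits 5 levels below the root, so its codeword is 5 bits.

5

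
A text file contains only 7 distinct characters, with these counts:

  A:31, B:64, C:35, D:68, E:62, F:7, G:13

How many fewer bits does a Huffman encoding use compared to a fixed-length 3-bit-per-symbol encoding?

Fixed-length: 3 bits × 280 symbols = 840 bits.
Huffman merges:
F(7) + G(13) → 20
20 + A(31) → 51
C(35) + 51 → 86
E(62) + B(64) → 126
D(68) + 86 → 154
126 + 154 → 280
Huffman total = 20 + 51 + 86 + 126 + 154 + 280 = 717 bits.
Saving = 840 − 717 = 123 bits.

123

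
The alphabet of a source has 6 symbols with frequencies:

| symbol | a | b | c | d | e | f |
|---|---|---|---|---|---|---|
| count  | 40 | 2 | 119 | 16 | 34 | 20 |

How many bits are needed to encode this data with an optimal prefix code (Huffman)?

471

Merge the two smallest weights repeatedly:
combine b(2), d(16) → 18
combine 18, f(20) → 38
combine e(34), 38 → 72
combine a(40), 72 → 112
combine 112, c(119) → 231
Each symbol's bit-cost is frequency × depth; summing gives 471 bits (equivalently 18 + 38 + 72 + 112 + 231).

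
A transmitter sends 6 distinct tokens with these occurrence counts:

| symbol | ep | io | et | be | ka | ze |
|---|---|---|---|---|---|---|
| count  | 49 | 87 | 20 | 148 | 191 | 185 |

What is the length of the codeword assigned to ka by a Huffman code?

Huffman merges, smallest pair first:
merge et(20) and ep(49): 69
merge 69 and io(87): 156
merge be(148) and 156: 304
merge ze(185) and ka(191): 376
merge 304 and 376: 680
The subtree containing ka is merged 2 times, so code length = 2.

2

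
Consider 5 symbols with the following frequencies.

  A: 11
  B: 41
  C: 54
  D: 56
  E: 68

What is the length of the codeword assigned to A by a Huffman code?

3

Repeatedly merge the two smallest:
A(11) + B(41) → 52
52 + C(54) → 106
D(56) + E(68) → 124
106 + 124 → 230
The subtree containing A is merged 3 times, so code length = 3.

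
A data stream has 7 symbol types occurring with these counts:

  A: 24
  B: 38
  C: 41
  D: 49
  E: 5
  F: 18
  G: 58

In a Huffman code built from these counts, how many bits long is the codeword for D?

2

Huffman merges, smallest pair first:
merge E(5) and F(18): 23
merge 23 and A(24): 47
merge B(38) and C(41): 79
merge 47 and D(49): 96
merge G(58) and 79: 137
merge 96 and 137: 233
D's leaf is at depth 2, giving a 2-bit codeword.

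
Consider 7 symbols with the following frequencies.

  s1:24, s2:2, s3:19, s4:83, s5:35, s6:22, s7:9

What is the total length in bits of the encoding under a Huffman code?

Build the Huffman tree bottom-up:
merge s2(2) and s7(9): 11
merge 11 and s3(19): 30
merge s6(22) and s1(24): 46
merge 30 and s5(35): 65
merge 46 and 65: 111
merge s4(83) and 111: 194
The encoded length is the sum of every internal node's weight: 11 + 30 + 46 + 65 + 111 + 194 = 457 bits.

457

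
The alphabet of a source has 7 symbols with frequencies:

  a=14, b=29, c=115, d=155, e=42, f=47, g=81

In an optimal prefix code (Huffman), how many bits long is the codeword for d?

2

Build the tree from the bottom:
combine a(14), b(29) → 43
combine e(42), 43 → 85
combine f(47), g(81) → 128
combine 85, c(115) → 200
combine 128, d(155) → 283
combine 200, 283 → 483
d's leaf is at depth 2, giving a 2-bit codeword.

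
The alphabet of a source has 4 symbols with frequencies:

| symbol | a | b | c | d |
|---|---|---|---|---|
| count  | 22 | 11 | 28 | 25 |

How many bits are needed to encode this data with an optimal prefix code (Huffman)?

Build the Huffman tree bottom-up:
merge b(11) and a(22): 33
merge d(25) and c(28): 53
merge 33 and 53: 86
Total encoded bits = sum of merged weights = 33 + 53 + 86 = 172.

172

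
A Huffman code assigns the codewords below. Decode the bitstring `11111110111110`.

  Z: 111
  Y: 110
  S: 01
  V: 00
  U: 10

ZZUZY

Read left to right; each codeword is recognised as soon as it completes (prefix code):
  111→Z | 111→Z | 10→U | 111→Z | 110→Y
Decoded message: ZZUZY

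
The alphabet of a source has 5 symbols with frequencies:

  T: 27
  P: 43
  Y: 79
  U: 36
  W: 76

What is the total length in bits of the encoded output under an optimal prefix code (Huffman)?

585

Build the Huffman tree bottom-up:
merge T(27) and U(36): 63
merge P(43) and 63: 106
merge W(76) and Y(79): 155
merge 106 and 155: 261
Each symbol's bit-cost is frequency × depth; summing gives 585 bits (equivalently 63 + 106 + 155 + 261).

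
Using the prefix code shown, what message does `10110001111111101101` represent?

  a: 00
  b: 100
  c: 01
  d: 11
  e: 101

ebcdddee

Read left to right; each codeword is recognised as soon as it completes (prefix code):
  101→e | 100→b | 01→c | 11→d | 11→d | 11→d | 101→e | 101→e
Decoded message: ebcdddee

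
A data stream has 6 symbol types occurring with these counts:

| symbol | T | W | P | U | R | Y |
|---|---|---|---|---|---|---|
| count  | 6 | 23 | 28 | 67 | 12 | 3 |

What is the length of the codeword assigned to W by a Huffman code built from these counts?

3

Huffman merges, smallest pair first:
Y(3) + T(6) → 9
9 + R(12) → 21
21 + W(23) → 44
P(28) + 44 → 72
U(67) + 72 → 139
The subtree containing W is merged 3 times, so code length = 3.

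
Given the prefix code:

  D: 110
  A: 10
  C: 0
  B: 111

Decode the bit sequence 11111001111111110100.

BDCBBBCAC

Read left to right; each codeword is recognised as soon as it completes (prefix code):
  111→B | 110→D | 0→C | 111→B | 111→B | 111→B | 0→C | 10→A | 0→C
Decoded message: BDCBBBCAC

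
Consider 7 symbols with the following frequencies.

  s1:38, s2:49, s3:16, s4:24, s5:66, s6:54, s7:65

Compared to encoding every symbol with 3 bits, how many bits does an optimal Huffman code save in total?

91

Fixed-length: 3 bits × 312 symbols = 936 bits.
Huffman merges:
s3(16) + s4(24) → 40
s1(38) + 40 → 78
s2(49) + s6(54) → 103
s7(65) + s5(66) → 131
78 + 103 → 181
131 + 181 → 312
Huffman total = 40 + 78 + 103 + 131 + 181 + 312 = 845 bits.
Saving = 936 − 845 = 91 bits.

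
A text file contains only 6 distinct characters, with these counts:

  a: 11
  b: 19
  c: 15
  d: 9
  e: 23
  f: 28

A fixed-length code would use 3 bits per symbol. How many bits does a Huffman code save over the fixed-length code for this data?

51

Fixed-length: 3 bits × 105 symbols = 315 bits.
Huffman merges:
merge d(9) and a(11): 20
merge c(15) and b(19): 34
merge 20 and e(23): 43
merge f(28) and 34: 62
merge 43 and 62: 105
Huffman total = 20 + 34 + 43 + 62 + 105 = 264 bits.
Saving = 315 − 264 = 51 bits.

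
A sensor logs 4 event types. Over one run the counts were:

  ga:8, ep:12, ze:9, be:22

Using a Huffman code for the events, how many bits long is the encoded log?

97

Merge the two smallest weights repeatedly:
combine ga(8), ze(9) → 17
combine ep(12), 17 → 29
combine be(22), 29 → 51
Each symbol's bit-cost is frequency × depth; summing gives 97 bits (equivalently 17 + 29 + 51).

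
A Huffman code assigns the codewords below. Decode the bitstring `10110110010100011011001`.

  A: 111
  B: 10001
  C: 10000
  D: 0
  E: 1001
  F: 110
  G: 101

Read left to right; each codeword is recognised as soon as it completes (prefix code):
  101→G | 101→G | 1001→E | 0→D | 10001→B | 101→G | 1001→E
Decoded message: GGEDBGE

GGEDBGE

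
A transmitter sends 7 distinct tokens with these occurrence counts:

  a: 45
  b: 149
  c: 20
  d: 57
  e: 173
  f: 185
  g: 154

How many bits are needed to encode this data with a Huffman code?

Merge the two smallest weights repeatedly:
combine c(20), a(45) → 65
combine d(57), 65 → 122
combine 122, b(149) → 271
combine g(154), e(173) → 327
combine f(185), 271 → 456
combine 327, 456 → 783
Total encoded bits = sum of merged weights = 65 + 122 + 271 + 327 + 456 + 783 = 2024.

2024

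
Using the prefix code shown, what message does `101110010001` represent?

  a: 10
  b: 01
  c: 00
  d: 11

Read left to right; each codeword is recognised as soon as it completes (prefix code):
  10→a | 11→d | 10→a | 01→b | 00→c | 01→b
Decoded message: adabcb

adabcb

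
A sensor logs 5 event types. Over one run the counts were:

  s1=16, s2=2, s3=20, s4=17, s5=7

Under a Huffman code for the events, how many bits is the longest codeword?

Merge the two lowest-weight nodes at each step:
s2(2) + s5(7) → 9
9 + s1(16) → 25
s4(17) + s3(20) → 37
25 + 37 → 62
The first pair merged (s2, s5) ends up deepest, at depth 3.

3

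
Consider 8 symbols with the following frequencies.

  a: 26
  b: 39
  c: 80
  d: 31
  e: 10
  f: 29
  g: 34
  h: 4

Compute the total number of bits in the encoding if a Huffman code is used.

693

Build the Huffman tree bottom-up:
combine h(4), e(10) → 14
combine 14, a(26) → 40
combine f(29), d(31) → 60
combine g(34), b(39) → 73
combine 40, 60 → 100
combine 73, c(80) → 153
combine 100, 153 → 253
Total encoded bits = sum of merged weights = 14 + 40 + 60 + 73 + 100 + 153 + 253 = 693.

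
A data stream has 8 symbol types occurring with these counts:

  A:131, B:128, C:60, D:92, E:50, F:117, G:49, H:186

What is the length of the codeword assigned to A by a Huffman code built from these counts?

Huffman merges, smallest pair first:
G(49) + E(50) → 99
C(60) + D(92) → 152
99 + F(117) → 216
B(128) + A(131) → 259
152 + H(186) → 338
216 + 259 → 475
338 + 475 → 813
A's leaf is at depth 3, giving a 3-bit codeword.

3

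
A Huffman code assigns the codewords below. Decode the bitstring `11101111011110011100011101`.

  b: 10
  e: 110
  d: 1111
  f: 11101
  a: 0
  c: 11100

Read left to right; each codeword is recognised as soon as it completes (prefix code):
  11101→f | 11101→f | 11100→c | 11100→c | 0→a | 11101→f
Decoded message: ffccaf

ffccaf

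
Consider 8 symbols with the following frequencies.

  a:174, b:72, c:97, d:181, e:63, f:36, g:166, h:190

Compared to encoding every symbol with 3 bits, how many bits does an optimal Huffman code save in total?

Fixed-length: 3 bits × 979 symbols = 2937 bits.
Huffman merges:
merge f(36) and e(63): 99
merge b(72) and c(97): 169
merge 99 and g(166): 265
merge 169 and a(174): 343
merge d(181) and h(190): 371
merge 265 and 343: 608
merge 371 and 608: 979
Huffman total = 99 + 169 + 265 + 343 + 371 + 608 + 979 = 2834 bits.
Saving = 2937 − 2834 = 103 bits.

103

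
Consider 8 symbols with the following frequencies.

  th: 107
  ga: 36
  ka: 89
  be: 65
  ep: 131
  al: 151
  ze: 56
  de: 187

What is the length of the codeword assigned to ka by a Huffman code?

Huffman merges, smallest pair first:
ga(36) + ze(56) → 92
be(65) + ka(89) → 154
92 + th(107) → 199
ep(131) + al(151) → 282
154 + de(187) → 341
199 + 282 → 481
341 + 481 → 822
ka sits 3 levels below the root, so its codeword is 3 bits.

3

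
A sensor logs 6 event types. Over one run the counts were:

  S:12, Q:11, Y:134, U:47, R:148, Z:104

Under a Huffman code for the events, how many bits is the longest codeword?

4

Merge the two lowest-weight nodes at each step:
Q(11) + S(12) → 23
23 + U(47) → 70
70 + Z(104) → 174
Y(134) + R(148) → 282
174 + 282 → 456
Maximum depth reached is 4.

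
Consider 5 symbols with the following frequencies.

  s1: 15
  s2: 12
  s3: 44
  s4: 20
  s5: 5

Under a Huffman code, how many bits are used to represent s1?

3

Repeatedly merge the two smallest:
merge s5(5) and s2(12): 17
merge s1(15) and 17: 32
merge s4(20) and 32: 52
merge s3(44) and 52: 96
The subtree containing s1 is merged 3 times, so code length = 3.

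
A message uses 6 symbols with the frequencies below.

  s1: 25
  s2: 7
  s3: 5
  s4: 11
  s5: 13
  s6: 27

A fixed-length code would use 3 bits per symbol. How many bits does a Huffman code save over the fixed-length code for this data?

53

Fixed-length: 3 bits × 88 symbols = 264 bits.
Huffman merges:
s3(5) + s2(7) → 12
s4(11) + 12 → 23
s5(13) + 23 → 36
s1(25) + s6(27) → 52
36 + 52 → 88
Huffman total = 12 + 23 + 36 + 52 + 88 = 211 bits.
Saving = 264 − 211 = 53 bits.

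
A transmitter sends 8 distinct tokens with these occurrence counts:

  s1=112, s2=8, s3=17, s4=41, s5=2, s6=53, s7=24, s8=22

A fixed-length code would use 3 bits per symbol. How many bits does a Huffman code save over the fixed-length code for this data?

Fixed-length: 3 bits × 279 symbols = 837 bits.
Huffman merges:
s5(2) + s2(8) → 10
10 + s3(17) → 27
s8(22) + s7(24) → 46
27 + s4(41) → 68
46 + s6(53) → 99
68 + 99 → 167
s1(112) + 167 → 279
Huffman total = 10 + 27 + 46 + 68 + 99 + 167 + 279 = 696 bits.
Saving = 837 − 696 = 141 bits.

141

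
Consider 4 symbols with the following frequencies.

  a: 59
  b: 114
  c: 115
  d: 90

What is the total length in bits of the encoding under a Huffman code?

756

Greedily combine the two least-frequent nodes:
merge a(59) and d(90): 149
merge b(114) and c(115): 229
merge 149 and 229: 378
The encoded length is the sum of every internal node's weight: 149 + 229 + 378 = 756 bits.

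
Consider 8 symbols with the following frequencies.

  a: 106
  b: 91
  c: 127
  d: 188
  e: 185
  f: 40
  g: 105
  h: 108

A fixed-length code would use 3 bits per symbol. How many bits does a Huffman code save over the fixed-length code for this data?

57

Fixed-length: 3 bits × 950 symbols = 2850 bits.
Huffman merges:
f(40) + b(91) → 131
g(105) + a(106) → 211
h(108) + c(127) → 235
131 + e(185) → 316
d(188) + 211 → 399
235 + 316 → 551
399 + 551 → 950
Huffman total = 131 + 211 + 235 + 316 + 399 + 551 + 950 = 2793 bits.
Saving = 2850 − 2793 = 57 bits.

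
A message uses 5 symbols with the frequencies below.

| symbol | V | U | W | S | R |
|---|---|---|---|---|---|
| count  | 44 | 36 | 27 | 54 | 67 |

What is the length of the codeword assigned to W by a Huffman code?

Repeatedly merge the two smallest:
merge W(27) and U(36): 63
merge V(44) and S(54): 98
merge 63 and R(67): 130
merge 98 and 130: 228
W's leaf is at depth 3, giving a 3-bit codeword.

3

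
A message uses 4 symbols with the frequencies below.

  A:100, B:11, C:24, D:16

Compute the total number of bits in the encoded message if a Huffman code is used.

229

Greedily combine the two least-frequent nodes:
B(11) + D(16) → 27
C(24) + 27 → 51
51 + A(100) → 151
Total encoded bits = sum of merged weights = 27 + 51 + 151 = 229.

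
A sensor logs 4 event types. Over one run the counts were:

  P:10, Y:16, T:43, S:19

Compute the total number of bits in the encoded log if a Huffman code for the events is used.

Merge the two smallest weights repeatedly:
P(10) + Y(16) → 26
S(19) + 26 → 45
T(43) + 45 → 88
The encoded length is the sum of every internal node's weight: 26 + 45 + 88 = 159 bits.

159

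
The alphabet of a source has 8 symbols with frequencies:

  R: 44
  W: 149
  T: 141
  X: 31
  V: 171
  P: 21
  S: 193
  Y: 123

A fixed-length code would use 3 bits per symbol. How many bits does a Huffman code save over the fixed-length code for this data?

216

Fixed-length: 3 bits × 873 symbols = 2619 bits.
Huffman merges:
merge P(21) and X(31): 52
merge R(44) and 52: 96
merge 96 and Y(123): 219
merge T(141) and W(149): 290
merge V(171) and S(193): 364
merge 219 and 290: 509
merge 364 and 509: 873
Huffman total = 52 + 96 + 219 + 290 + 364 + 509 + 873 = 2403 bits.
Saving = 2619 − 2403 = 216 bits.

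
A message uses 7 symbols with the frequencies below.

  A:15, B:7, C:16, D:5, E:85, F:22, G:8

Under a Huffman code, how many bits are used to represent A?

Huffman merges, smallest pair first:
D(5) + B(7) → 12
G(8) + 12 → 20
A(15) + C(16) → 31
20 + F(22) → 42
31 + 42 → 73
73 + E(85) → 158
The subtree containing A is merged 3 times, so code length = 3.

3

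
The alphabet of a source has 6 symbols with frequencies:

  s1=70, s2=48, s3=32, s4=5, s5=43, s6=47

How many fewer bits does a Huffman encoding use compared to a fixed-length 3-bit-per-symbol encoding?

128

Fixed-length: 3 bits × 245 symbols = 735 bits.
Huffman merges:
combine s4(5), s3(32) → 37
combine 37, s5(43) → 80
combine s6(47), s2(48) → 95
combine s1(70), 80 → 150
combine 95, 150 → 245
Huffman total = 37 + 80 + 95 + 150 + 245 = 607 bits.
Saving = 735 − 607 = 128 bits.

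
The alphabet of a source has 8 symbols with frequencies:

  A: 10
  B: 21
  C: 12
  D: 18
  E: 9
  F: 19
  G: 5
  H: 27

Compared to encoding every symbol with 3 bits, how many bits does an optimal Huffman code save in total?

13

Fixed-length: 3 bits × 121 symbols = 363 bits.
Huffman merges:
G(5) + E(9) → 14
A(10) + C(12) → 22
14 + D(18) → 32
F(19) + B(21) → 40
22 + H(27) → 49
32 + 40 → 72
49 + 72 → 121
Huffman total = 14 + 22 + 32 + 40 + 49 + 72 + 121 = 350 bits.
Saving = 363 − 350 = 13 bits.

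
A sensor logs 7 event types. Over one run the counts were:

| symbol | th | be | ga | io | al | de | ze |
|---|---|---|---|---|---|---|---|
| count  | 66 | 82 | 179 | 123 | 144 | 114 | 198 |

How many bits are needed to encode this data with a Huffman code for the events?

2489

Build the Huffman tree bottom-up:
th(66) + be(82) → 148
de(114) + io(123) → 237
al(144) + 148 → 292
ga(179) + ze(198) → 377
237 + 292 → 529
377 + 529 → 906
The encoded length is the sum of every internal node's weight: 148 + 237 + 292 + 377 + 529 + 906 = 2489 bits.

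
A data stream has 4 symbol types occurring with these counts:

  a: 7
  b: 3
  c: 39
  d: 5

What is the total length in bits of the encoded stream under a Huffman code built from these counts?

Build the Huffman tree bottom-up:
b(3) + d(5) → 8
a(7) + 8 → 15
15 + c(39) → 54
The encoded length is the sum of every internal node's weight: 8 + 15 + 54 = 77 bits.

77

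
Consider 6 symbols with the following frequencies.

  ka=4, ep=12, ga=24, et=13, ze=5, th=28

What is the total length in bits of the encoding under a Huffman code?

Build the Huffman tree bottom-up:
ka(4) + ze(5) → 9
9 + ep(12) → 21
et(13) + 21 → 34
ga(24) + th(28) → 52
34 + 52 → 86
Each symbol's bit-cost is frequency × depth; summing gives 202 bits (equivalently 9 + 21 + 34 + 52 + 86).

202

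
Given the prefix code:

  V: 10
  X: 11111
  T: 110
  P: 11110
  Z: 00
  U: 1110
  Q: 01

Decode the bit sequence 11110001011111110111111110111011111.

Read left to right; each codeword is recognised as soon as it completes (prefix code):
  11110→P | 00→Z | 10→V | 11111→X | 110→T | 11111→X | 1110→U | 1110→U | 11111→X
Decoded message: PZVXTXUUX

PZVXTXUUX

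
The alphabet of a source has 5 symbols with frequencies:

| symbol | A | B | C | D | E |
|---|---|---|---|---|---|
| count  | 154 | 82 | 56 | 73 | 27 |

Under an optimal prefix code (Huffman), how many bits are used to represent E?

Huffman merges, smallest pair first:
combine E(27), C(56) → 83
combine D(73), B(82) → 155
combine 83, A(154) → 237
combine 155, 237 → 392
E sits 3 levels below the root, so its codeword is 3 bits.

3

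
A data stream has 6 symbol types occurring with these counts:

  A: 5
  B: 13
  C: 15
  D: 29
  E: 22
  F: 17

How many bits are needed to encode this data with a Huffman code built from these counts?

Merge the two smallest weights repeatedly:
combine A(5), B(13) → 18
combine C(15), F(17) → 32
combine 18, E(22) → 40
combine D(29), 32 → 61
combine 40, 61 → 101
Total encoded bits = sum of merged weights = 18 + 32 + 40 + 61 + 101 = 252.

252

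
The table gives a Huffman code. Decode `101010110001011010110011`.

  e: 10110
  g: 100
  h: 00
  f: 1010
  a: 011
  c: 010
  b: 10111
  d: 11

Read left to right; each codeword is recognised as soon as it completes (prefix code):
  1010→f | 10110→e | 00→h | 10110→e | 10110→e | 011→a
Decoded message: feheea

feheea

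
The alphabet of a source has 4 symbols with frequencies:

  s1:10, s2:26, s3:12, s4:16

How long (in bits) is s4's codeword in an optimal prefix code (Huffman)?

2

Repeatedly merge the two smallest:
s1(10) + s3(12) → 22
s4(16) + 22 → 38
s2(26) + 38 → 64
s4's leaf is at depth 2, giving a 2-bit codeword.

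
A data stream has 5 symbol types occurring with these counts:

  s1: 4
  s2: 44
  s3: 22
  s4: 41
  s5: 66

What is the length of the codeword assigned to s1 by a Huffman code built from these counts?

Build the tree from the bottom:
merge s1(4) and s3(22): 26
merge 26 and s4(41): 67
merge s2(44) and s5(66): 110
merge 67 and 110: 177
s1's leaf is at depth 3, giving a 3-bit codeword.

3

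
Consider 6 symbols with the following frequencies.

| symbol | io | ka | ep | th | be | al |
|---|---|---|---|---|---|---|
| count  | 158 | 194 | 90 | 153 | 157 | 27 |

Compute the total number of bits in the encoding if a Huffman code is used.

Merge the two smallest weights repeatedly:
merge al(27) and ep(90): 117
merge 117 and th(153): 270
merge be(157) and io(158): 315
merge ka(194) and 270: 464
merge 315 and 464: 779
The encoded length is the sum of every internal node's weight: 117 + 270 + 315 + 464 + 779 = 1945 bits.

1945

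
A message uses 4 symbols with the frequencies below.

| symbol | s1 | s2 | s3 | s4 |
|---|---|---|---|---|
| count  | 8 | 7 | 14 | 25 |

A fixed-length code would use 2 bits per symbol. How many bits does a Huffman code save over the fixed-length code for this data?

Fixed-length: 2 bits × 54 symbols = 108 bits.
Huffman merges:
s2(7) + s1(8) → 15
s3(14) + 15 → 29
s4(25) + 29 → 54
Huffman total = 15 + 29 + 54 = 98 bits.
Saving = 108 − 98 = 10 bits.

10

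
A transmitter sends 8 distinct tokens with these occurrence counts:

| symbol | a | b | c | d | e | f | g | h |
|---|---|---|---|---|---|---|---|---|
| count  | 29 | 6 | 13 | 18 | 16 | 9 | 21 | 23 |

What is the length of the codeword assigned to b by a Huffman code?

4

Huffman merges, smallest pair first:
b(6) + f(9) → 15
c(13) + 15 → 28
e(16) + d(18) → 34
g(21) + h(23) → 44
28 + a(29) → 57
34 + 44 → 78
57 + 78 → 135
The subtree containing b is merged 4 times, so code length = 4.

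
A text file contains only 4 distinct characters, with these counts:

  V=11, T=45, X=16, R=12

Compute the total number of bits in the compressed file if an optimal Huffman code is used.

Merge the two smallest weights repeatedly:
combine V(11), R(12) → 23
combine X(16), 23 → 39
combine 39, T(45) → 84
The encoded length is the sum of every internal node's weight: 23 + 39 + 84 = 146 bits.

146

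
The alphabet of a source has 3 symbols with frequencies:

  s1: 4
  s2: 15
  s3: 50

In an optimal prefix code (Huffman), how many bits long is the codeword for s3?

Huffman merges, smallest pair first:
s1(4) + s2(15) → 19
19 + s3(50) → 69
s3 is merged only at the final step, so code length = 1.

1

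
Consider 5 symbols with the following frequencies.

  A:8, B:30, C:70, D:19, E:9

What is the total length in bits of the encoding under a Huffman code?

255

Greedily combine the two least-frequent nodes:
combine A(8), E(9) → 17
combine 17, D(19) → 36
combine B(30), 36 → 66
combine 66, C(70) → 136
Total encoded bits = sum of merged weights = 17 + 36 + 66 + 136 = 255.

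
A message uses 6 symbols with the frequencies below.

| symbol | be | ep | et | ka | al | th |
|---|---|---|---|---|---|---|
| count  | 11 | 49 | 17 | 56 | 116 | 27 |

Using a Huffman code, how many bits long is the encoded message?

Build the Huffman tree bottom-up:
combine be(11), et(17) → 28
combine th(27), 28 → 55
combine ep(49), 55 → 104
combine ka(56), 104 → 160
combine al(116), 160 → 276
Total encoded bits = sum of merged weights = 28 + 55 + 104 + 160 + 276 = 623.

623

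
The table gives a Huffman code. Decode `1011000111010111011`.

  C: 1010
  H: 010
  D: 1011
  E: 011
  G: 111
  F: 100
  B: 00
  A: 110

DBECGE

Read left to right; each codeword is recognised as soon as it completes (prefix code):
  1011→D | 00→B | 011→E | 1010→C | 111→G | 011→E
Decoded message: DBECGE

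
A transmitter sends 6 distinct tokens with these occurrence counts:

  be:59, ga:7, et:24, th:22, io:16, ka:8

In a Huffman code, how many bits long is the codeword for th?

Huffman merges, smallest pair first:
combine ga(7), ka(8) → 15
combine 15, io(16) → 31
combine th(22), et(24) → 46
combine 31, 46 → 77
combine be(59), 77 → 136
th sits 3 levels below the root, so its codeword is 3 bits.

3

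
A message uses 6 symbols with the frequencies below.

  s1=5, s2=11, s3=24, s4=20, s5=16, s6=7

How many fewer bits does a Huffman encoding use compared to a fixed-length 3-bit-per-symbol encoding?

48

Fixed-length: 3 bits × 83 symbols = 249 bits.
Huffman merges:
s1(5) + s6(7) → 12
s2(11) + 12 → 23
s5(16) + s4(20) → 36
23 + s3(24) → 47
36 + 47 → 83
Huffman total = 12 + 23 + 36 + 47 + 83 = 201 bits.
Saving = 249 − 201 = 48 bits.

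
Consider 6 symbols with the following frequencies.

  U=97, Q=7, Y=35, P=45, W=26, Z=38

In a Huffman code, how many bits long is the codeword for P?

3

Repeatedly merge the two smallest:
combine Q(7), W(26) → 33
combine 33, Y(35) → 68
combine Z(38), P(45) → 83
combine 68, 83 → 151
combine U(97), 151 → 248
P's leaf is at depth 3, giving a 3-bit codeword.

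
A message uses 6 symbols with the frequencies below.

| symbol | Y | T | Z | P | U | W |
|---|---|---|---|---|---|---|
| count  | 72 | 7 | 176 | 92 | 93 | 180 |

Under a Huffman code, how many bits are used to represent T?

4

Build the tree from the bottom:
T(7) + Y(72) → 79
79 + P(92) → 171
U(93) + 171 → 264
Z(176) + W(180) → 356
264 + 356 → 620
T sits 4 levels below the root, so its codeword is 4 bits.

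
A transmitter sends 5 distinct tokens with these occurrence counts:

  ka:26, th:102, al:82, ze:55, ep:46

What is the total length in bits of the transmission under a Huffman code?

694

Merge the two smallest weights repeatedly:
merge ka(26) and ep(46): 72
merge ze(55) and 72: 127
merge al(82) and th(102): 184
merge 127 and 184: 311
Total encoded bits = sum of merged weights = 72 + 127 + 184 + 311 = 694.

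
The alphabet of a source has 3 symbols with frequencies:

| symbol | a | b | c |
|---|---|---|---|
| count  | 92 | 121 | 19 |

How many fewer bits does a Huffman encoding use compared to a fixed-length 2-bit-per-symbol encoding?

Fixed-length: 2 bits × 232 symbols = 464 bits.
Huffman merges:
merge c(19) and a(92): 111
merge 111 and b(121): 232
Huffman total = 111 + 232 = 343 bits.
Saving = 464 − 343 = 121 bits.

121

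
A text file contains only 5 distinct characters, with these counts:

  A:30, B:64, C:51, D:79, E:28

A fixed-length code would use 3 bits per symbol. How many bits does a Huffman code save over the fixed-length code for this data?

Fixed-length: 3 bits × 252 symbols = 756 bits.
Huffman merges:
combine E(28), A(30) → 58
combine C(51), 58 → 109
combine B(64), D(79) → 143
combine 109, 143 → 252
Huffman total = 58 + 109 + 143 + 252 = 562 bits.
Saving = 756 − 562 = 194 bits.

194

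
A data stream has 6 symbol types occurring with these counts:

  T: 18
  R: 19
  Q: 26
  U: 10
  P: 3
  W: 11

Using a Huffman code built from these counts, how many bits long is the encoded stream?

211

Build the Huffman tree bottom-up:
combine P(3), U(10) → 13
combine W(11), 13 → 24
combine T(18), R(19) → 37
combine 24, Q(26) → 50
combine 37, 50 → 87
The encoded length is the sum of every internal node's weight: 13 + 24 + 37 + 50 + 87 = 211 bits.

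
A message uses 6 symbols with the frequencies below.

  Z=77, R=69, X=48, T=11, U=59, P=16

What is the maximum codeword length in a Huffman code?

4

Merge the two lowest-weight nodes at each step:
T(11) + P(16) → 27
27 + X(48) → 75
U(59) + R(69) → 128
75 + Z(77) → 152
128 + 152 → 280
The first pair merged (T, P) ends up deepest, at depth 4.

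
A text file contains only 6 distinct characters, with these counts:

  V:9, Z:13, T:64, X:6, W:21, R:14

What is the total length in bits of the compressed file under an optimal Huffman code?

268

Greedily combine the two least-frequent nodes:
merge X(6) and V(9): 15
merge Z(13) and R(14): 27
merge 15 and W(21): 36
merge 27 and 36: 63
merge 63 and T(64): 127
The encoded length is the sum of every internal node's weight: 15 + 27 + 36 + 63 + 127 = 268 bits.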